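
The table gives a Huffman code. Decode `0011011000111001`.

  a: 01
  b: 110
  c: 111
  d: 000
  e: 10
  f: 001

Read left to right; each codeword is recognised as soon as it completes (prefix code):
  001→f | 10→e | 110→b | 001→f | 110→b | 01→a
Decoded message: febfba

febfba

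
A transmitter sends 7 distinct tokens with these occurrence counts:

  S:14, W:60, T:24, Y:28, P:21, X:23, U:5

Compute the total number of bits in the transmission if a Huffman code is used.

456

Greedily combine the two least-frequent nodes:
merge U(5) and S(14): 19
merge 19 and P(21): 40
merge X(23) and T(24): 47
merge Y(28) and 40: 68
merge 47 and W(60): 107
merge 68 and 107: 175
The encoded length is the sum of every internal node's weight: 19 + 40 + 47 + 68 + 107 + 175 = 456 bits.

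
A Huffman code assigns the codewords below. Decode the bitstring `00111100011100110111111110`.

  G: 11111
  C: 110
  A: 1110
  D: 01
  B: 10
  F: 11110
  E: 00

EFEADBGA

Read left to right; each codeword is recognised as soon as it completes (prefix code):
  00→E | 11110→F | 00→E | 1110→A | 01→D | 10→B | 11111→G | 1110→A
Decoded message: EFEADBGA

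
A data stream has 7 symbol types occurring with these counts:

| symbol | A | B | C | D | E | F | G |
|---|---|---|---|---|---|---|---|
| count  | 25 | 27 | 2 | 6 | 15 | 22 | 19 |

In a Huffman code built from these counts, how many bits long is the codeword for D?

Huffman merges, smallest pair first:
combine C(2), D(6) → 8
combine 8, E(15) → 23
combine G(19), F(22) → 41
combine 23, A(25) → 48
combine B(27), 41 → 68
combine 48, 68 → 116
D's leaf is at depth 4, giving a 4-bit codeword.

4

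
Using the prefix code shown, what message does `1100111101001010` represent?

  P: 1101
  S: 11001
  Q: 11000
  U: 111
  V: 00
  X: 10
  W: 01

Read left to right; each codeword is recognised as soon as it completes (prefix code):
  11001→S | 111→U | 01→W | 00→V | 10→X | 10→X
Decoded message: SUWVXX

SUWVXX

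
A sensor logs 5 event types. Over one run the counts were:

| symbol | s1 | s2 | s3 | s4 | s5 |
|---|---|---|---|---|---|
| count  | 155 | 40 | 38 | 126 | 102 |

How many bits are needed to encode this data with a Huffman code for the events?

Greedily combine the two least-frequent nodes:
combine s3(38), s2(40) → 78
combine 78, s5(102) → 180
combine s4(126), s1(155) → 281
combine 180, 281 → 461
Total encoded bits = sum of merged weights = 78 + 180 + 281 + 461 = 1000.

1000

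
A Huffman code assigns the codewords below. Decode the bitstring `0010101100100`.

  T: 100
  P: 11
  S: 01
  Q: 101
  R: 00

RQSTT

Read left to right; each codeword is recognised as soon as it completes (prefix code):
  00→R | 101→Q | 01→S | 100→T | 100→T
Decoded message: RQSTT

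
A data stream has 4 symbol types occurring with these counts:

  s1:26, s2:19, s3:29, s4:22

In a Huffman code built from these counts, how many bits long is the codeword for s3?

Build the tree from the bottom:
merge s2(19) and s4(22): 41
merge s1(26) and s3(29): 55
merge 41 and 55: 96
The subtree containing s3 is merged 2 times, so code length = 2.

2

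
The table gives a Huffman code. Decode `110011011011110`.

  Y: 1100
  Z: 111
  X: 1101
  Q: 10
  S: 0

YXQZQ

Read left to right; each codeword is recognised as soon as it completes (prefix code):
  1100→Y | 1101→X | 10→Q | 111→Z | 10→Q
Decoded message: YXQZQ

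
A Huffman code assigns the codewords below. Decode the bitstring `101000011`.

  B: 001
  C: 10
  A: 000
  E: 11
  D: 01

Read left to right; each codeword is recognised as soon as it completes (prefix code):
  10→C | 10→C | 000→A | 11→E
Decoded message: CCAE

CCAE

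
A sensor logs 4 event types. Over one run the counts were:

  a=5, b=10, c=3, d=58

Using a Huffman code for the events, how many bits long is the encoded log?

102

Greedily combine the two least-frequent nodes:
combine c(3), a(5) → 8
combine 8, b(10) → 18
combine 18, d(58) → 76
The encoded length is the sum of every internal node's weight: 8 + 18 + 76 = 102 bits.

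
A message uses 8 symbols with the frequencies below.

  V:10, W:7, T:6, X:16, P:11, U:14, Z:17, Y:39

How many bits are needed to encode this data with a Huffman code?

334

Merge the two smallest weights repeatedly:
combine T(6), W(7) → 13
combine V(10), P(11) → 21
combine 13, U(14) → 27
combine X(16), Z(17) → 33
combine 21, 27 → 48
combine 33, Y(39) → 72
combine 48, 72 → 120
Total encoded bits = sum of merged weights = 13 + 21 + 27 + 33 + 48 + 72 + 120 = 334.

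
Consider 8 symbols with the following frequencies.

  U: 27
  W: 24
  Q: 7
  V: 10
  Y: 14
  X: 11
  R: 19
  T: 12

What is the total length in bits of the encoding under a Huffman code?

Build the Huffman tree bottom-up:
Q(7) + V(10) → 17
X(11) + T(12) → 23
Y(14) + 17 → 31
R(19) + 23 → 42
W(24) + U(27) → 51
31 + 42 → 73
51 + 73 → 124
The encoded length is the sum of every internal node's weight: 17 + 23 + 31 + 42 + 51 + 73 + 124 = 361 bits.

361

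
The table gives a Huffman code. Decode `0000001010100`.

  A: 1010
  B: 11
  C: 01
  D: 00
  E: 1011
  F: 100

DDDAF

Read left to right; each codeword is recognised as soon as it completes (prefix code):
  00→D | 00→D | 00→D | 1010→A | 100→F
Decoded message: DDDAF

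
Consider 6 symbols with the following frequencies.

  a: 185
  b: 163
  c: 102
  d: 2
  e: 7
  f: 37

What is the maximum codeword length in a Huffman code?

Merge the two lowest-weight nodes at each step:
d(2) + e(7) → 9
9 + f(37) → 46
46 + c(102) → 148
148 + b(163) → 311
a(185) + 311 → 496
Maximum depth reached is 5.

5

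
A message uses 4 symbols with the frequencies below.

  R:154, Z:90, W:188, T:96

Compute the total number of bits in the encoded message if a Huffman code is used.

1054

Merge the two smallest weights repeatedly:
combine Z(90), T(96) → 186
combine R(154), 186 → 340
combine W(188), 340 → 528
Total encoded bits = sum of merged weights = 186 + 340 + 528 = 1054.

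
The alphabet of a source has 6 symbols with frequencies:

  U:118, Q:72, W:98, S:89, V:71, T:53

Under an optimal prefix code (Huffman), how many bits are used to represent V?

3

Huffman merges, smallest pair first:
merge T(53) and V(71): 124
merge Q(72) and S(89): 161
merge W(98) and U(118): 216
merge 124 and 161: 285
merge 216 and 285: 501
The subtree containing V is merged 3 times, so code length = 3.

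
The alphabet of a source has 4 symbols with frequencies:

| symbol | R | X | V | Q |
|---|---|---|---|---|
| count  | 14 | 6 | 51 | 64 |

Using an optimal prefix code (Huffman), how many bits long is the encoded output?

226

Build the Huffman tree bottom-up:
X(6) + R(14) → 20
20 + V(51) → 71
Q(64) + 71 → 135
Total encoded bits = sum of merged weights = 20 + 71 + 135 = 226.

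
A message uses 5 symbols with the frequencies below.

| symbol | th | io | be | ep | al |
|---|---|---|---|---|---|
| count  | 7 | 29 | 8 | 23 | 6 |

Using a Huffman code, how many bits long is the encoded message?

151

Greedily combine the two least-frequent nodes:
combine al(6), th(7) → 13
combine be(8), 13 → 21
combine 21, ep(23) → 44
combine io(29), 44 → 73
Each symbol's bit-cost is frequency × depth; summing gives 151 bits (equivalently 13 + 21 + 44 + 73).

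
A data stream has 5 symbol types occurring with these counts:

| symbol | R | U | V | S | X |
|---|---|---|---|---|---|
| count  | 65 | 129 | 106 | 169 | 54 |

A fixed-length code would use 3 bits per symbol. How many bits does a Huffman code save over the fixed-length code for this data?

404

Fixed-length: 3 bits × 523 symbols = 1569 bits.
Huffman merges:
X(54) + R(65) → 119
V(106) + 119 → 225
U(129) + S(169) → 298
225 + 298 → 523
Huffman total = 119 + 225 + 298 + 523 = 1165 bits.
Saving = 1569 − 1165 = 404 bits.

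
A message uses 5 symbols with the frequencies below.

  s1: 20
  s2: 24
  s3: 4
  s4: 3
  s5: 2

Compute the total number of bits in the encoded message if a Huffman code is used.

Merge the two smallest weights repeatedly:
combine s5(2), s4(3) → 5
combine s3(4), 5 → 9
combine 9, s1(20) → 29
combine s2(24), 29 → 53
Each symbol's bit-cost is frequency × depth; summing gives 96 bits (equivalently 5 + 9 + 29 + 53).

96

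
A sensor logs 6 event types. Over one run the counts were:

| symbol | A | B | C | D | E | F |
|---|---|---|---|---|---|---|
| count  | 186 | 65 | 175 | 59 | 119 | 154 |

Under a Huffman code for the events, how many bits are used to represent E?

Build the tree from the bottom:
D(59) + B(65) → 124
E(119) + 124 → 243
F(154) + C(175) → 329
A(186) + 243 → 429
329 + 429 → 758
E's leaf is at depth 3, giving a 3-bit codeword.

3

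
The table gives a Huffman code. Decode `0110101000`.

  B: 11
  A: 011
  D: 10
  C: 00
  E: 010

AEDC

Read left to right; each codeword is recognised as soon as it completes (prefix code):
  011→A | 010→E | 10→D | 00→C
Decoded message: AEDC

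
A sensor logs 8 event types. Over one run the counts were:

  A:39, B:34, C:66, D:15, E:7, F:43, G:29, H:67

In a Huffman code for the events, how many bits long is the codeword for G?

4

Build the tree from the bottom:
E(7) + D(15) → 22
22 + G(29) → 51
B(34) + A(39) → 73
F(43) + 51 → 94
C(66) + H(67) → 133
73 + 94 → 167
133 + 167 → 300
G sits 4 levels below the root, so its codeword is 4 bits.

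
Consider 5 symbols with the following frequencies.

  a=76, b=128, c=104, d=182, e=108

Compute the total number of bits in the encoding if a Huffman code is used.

Greedily combine the two least-frequent nodes:
merge a(76) and c(104): 180
merge e(108) and b(128): 236
merge 180 and d(182): 362
merge 236 and 362: 598
Each symbol's bit-cost is frequency × depth; summing gives 1376 bits (equivalently 180 + 236 + 362 + 598).

1376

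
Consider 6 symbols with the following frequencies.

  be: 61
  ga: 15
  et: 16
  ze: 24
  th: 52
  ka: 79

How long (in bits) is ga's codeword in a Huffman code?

4

Huffman merges, smallest pair first:
combine ga(15), et(16) → 31
combine ze(24), 31 → 55
combine th(52), 55 → 107
combine be(61), ka(79) → 140
combine 107, 140 → 247
The subtree containing ga is merged 4 times, so code length = 4.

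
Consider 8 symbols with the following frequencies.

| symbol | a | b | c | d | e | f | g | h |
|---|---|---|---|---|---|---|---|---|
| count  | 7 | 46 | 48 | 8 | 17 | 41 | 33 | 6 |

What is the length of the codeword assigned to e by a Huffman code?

4

Build the tree from the bottom:
h(6) + a(7) → 13
d(8) + 13 → 21
e(17) + 21 → 38
g(33) + 38 → 71
f(41) + b(46) → 87
c(48) + 71 → 119
87 + 119 → 206
e's leaf is at depth 4, giving a 4-bit codeword.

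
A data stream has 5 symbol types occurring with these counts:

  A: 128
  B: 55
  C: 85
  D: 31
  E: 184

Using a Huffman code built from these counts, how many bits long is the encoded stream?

1039

Build the Huffman tree bottom-up:
merge D(31) and B(55): 86
merge C(85) and 86: 171
merge A(128) and 171: 299
merge E(184) and 299: 483
The encoded length is the sum of every internal node's weight: 86 + 171 + 299 + 483 = 1039 bits.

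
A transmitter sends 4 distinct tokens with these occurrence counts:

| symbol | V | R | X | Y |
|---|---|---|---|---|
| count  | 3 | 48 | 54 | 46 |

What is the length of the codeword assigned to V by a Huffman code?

Build the tree from the bottom:
combine V(3), Y(46) → 49
combine R(48), 49 → 97
combine X(54), 97 → 151
V's leaf is at depth 3, giving a 3-bit codeword.

3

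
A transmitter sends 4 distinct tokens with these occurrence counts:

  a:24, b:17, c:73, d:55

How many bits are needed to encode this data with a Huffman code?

306

Greedily combine the two least-frequent nodes:
merge b(17) and a(24): 41
merge 41 and d(55): 96
merge c(73) and 96: 169
The encoded length is the sum of every internal node's weight: 41 + 96 + 169 = 306 bits.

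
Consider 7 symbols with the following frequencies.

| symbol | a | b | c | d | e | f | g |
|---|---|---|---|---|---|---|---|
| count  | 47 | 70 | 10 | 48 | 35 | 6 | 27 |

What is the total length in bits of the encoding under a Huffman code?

Build the Huffman tree bottom-up:
f(6) + c(10) → 16
16 + g(27) → 43
e(35) + 43 → 78
a(47) + d(48) → 95
b(70) + 78 → 148
95 + 148 → 243
The encoded length is the sum of every internal node's weight: 16 + 43 + 78 + 95 + 148 + 243 = 623 bits.

623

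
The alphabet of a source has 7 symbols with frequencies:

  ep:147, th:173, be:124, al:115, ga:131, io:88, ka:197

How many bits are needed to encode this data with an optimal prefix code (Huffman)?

Merge the two smallest weights repeatedly:
io(88) + al(115) → 203
be(124) + ga(131) → 255
ep(147) + th(173) → 320
ka(197) + 203 → 400
255 + 320 → 575
400 + 575 → 975
Each symbol's bit-cost is frequency × depth; summing gives 2728 bits (equivalently 203 + 255 + 320 + 400 + 575 + 975).

2728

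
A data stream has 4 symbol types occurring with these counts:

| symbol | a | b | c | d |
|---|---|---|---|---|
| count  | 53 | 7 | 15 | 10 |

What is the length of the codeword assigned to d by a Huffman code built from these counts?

3

Build the tree from the bottom:
b(7) + d(10) → 17
c(15) + 17 → 32
32 + a(53) → 85
d sits 3 levels below the root, so its codeword is 3 bits.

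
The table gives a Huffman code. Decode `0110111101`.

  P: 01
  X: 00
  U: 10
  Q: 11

Read left to right; each codeword is recognised as soon as it completes (prefix code):
  01→P | 10→U | 11→Q | 11→Q | 01→P
Decoded message: PUQQP

PUQQP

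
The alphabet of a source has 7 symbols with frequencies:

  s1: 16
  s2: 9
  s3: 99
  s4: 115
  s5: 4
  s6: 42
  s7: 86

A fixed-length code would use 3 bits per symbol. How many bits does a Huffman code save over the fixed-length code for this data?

258

Fixed-length: 3 bits × 371 symbols = 1113 bits.
Huffman merges:
combine s5(4), s2(9) → 13
combine 13, s1(16) → 29
combine 29, s6(42) → 71
combine 71, s7(86) → 157
combine s3(99), s4(115) → 214
combine 157, 214 → 371
Huffman total = 13 + 29 + 71 + 157 + 214 + 371 = 855 bits.
Saving = 1113 − 855 = 258 bits.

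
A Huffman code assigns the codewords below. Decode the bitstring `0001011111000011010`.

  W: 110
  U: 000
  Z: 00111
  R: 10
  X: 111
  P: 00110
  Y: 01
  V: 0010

URXWUWR

Read left to right; each codeword is recognised as soon as it completes (prefix code):
  000→U | 10→R | 111→X | 110→W | 000→U | 110→W | 10→R
Decoded message: URXWUWR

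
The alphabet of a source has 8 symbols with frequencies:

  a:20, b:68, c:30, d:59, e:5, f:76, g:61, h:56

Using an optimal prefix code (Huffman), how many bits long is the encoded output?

Build the Huffman tree bottom-up:
merge e(5) and a(20): 25
merge 25 and c(30): 55
merge 55 and h(56): 111
merge d(59) and g(61): 120
merge b(68) and f(76): 144
merge 111 and 120: 231
merge 144 and 231: 375
Total encoded bits = sum of merged weights = 25 + 55 + 111 + 120 + 144 + 231 + 375 = 1061.

1061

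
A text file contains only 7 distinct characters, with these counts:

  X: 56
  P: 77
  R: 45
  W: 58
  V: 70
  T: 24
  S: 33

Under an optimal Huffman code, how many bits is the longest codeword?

Merge the two lowest-weight nodes at each step:
combine T(24), S(33) → 57
combine R(45), X(56) → 101
combine 57, W(58) → 115
combine V(70), P(77) → 147
combine 101, 115 → 216
combine 147, 216 → 363
The first pair merged (T, S) ends up deepest, at depth 4.

4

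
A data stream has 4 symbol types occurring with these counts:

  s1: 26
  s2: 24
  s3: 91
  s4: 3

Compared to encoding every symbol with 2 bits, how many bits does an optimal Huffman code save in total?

Fixed-length: 2 bits × 144 symbols = 288 bits.
Huffman merges:
merge s4(3) and s2(24): 27
merge s1(26) and 27: 53
merge 53 and s3(91): 144
Huffman total = 27 + 53 + 144 = 224 bits.
Saving = 288 − 224 = 64 bits.

64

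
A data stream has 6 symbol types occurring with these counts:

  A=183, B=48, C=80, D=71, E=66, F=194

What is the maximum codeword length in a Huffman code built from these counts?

3

Merge the two lowest-weight nodes at each step:
B(48) + E(66) → 114
D(71) + C(80) → 151
114 + 151 → 265
A(183) + F(194) → 377
265 + 377 → 642
Maximum depth reached is 3.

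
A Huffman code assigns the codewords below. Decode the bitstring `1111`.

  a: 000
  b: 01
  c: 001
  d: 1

dddd

Read left to right; each codeword is recognised as soon as it completes (prefix code):
  1→d | 1→d | 1→d | 1→d
Decoded message: dddd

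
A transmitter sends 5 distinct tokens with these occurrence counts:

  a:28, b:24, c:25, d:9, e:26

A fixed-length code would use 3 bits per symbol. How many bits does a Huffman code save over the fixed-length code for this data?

Fixed-length: 3 bits × 112 symbols = 336 bits.
Huffman merges:
merge d(9) and b(24): 33
merge c(25) and e(26): 51
merge a(28) and 33: 61
merge 51 and 61: 112
Huffman total = 33 + 51 + 61 + 112 = 257 bits.
Saving = 336 − 257 = 79 bits.

79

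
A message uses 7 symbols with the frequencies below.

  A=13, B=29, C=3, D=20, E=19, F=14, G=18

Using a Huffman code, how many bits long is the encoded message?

315

Build the Huffman tree bottom-up:
combine C(3), A(13) → 16
combine F(14), 16 → 30
combine G(18), E(19) → 37
combine D(20), B(29) → 49
combine 30, 37 → 67
combine 49, 67 → 116
Total encoded bits = sum of merged weights = 16 + 30 + 37 + 49 + 67 + 116 = 315.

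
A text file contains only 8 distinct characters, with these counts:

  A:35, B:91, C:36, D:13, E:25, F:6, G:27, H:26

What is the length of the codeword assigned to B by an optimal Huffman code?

2

Repeatedly merge the two smallest:
merge F(6) and D(13): 19
merge 19 and E(25): 44
merge H(26) and G(27): 53
merge A(35) and C(36): 71
merge 44 and 53: 97
merge 71 and B(91): 162
merge 97 and 162: 259
B's leaf is at depth 2, giving a 2-bit codeword.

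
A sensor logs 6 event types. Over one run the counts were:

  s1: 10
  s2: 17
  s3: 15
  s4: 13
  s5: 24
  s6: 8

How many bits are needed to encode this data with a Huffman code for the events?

220

Greedily combine the two least-frequent nodes:
combine s6(8), s1(10) → 18
combine s4(13), s3(15) → 28
combine s2(17), 18 → 35
combine s5(24), 28 → 52
combine 35, 52 → 87
Each symbol's bit-cost is frequency × depth; summing gives 220 bits (equivalently 18 + 28 + 35 + 52 + 87).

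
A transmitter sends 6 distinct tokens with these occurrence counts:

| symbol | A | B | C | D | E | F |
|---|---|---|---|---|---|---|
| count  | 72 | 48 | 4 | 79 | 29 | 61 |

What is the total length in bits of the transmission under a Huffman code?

700

Build the Huffman tree bottom-up:
combine C(4), E(29) → 33
combine 33, B(48) → 81
combine F(61), A(72) → 133
combine D(79), 81 → 160
combine 133, 160 → 293
Each symbol's bit-cost is frequency × depth; summing gives 700 bits (equivalently 33 + 81 + 133 + 160 + 293).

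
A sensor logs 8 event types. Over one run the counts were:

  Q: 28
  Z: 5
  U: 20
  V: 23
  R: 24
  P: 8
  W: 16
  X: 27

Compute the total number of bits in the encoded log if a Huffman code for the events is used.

Merge the two smallest weights repeatedly:
combine Z(5), P(8) → 13
combine 13, W(16) → 29
combine U(20), V(23) → 43
combine R(24), X(27) → 51
combine Q(28), 29 → 57
combine 43, 51 → 94
combine 57, 94 → 151
Each symbol's bit-cost is frequency × depth; summing gives 438 bits (equivalently 13 + 29 + 43 + 51 + 57 + 94 + 151).

438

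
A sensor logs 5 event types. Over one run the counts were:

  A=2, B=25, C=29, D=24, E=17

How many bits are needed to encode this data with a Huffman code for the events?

Merge the two smallest weights repeatedly:
A(2) + E(17) → 19
19 + D(24) → 43
B(25) + C(29) → 54
43 + 54 → 97
Total encoded bits = sum of merged weights = 19 + 43 + 54 + 97 = 213.

213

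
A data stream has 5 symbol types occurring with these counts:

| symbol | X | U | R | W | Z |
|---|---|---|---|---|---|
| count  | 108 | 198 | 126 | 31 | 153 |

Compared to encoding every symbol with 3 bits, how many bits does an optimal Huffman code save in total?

477

Fixed-length: 3 bits × 616 symbols = 1848 bits.
Huffman merges:
combine W(31), X(108) → 139
combine R(126), 139 → 265
combine Z(153), U(198) → 351
combine 265, 351 → 616
Huffman total = 139 + 265 + 351 + 616 = 1371 bits.
Saving = 1848 − 1371 = 477 bits.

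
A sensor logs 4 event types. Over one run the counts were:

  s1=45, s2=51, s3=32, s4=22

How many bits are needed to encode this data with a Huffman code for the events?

300

Greedily combine the two least-frequent nodes:
s4(22) + s3(32) → 54
s1(45) + s2(51) → 96
54 + 96 → 150
Each symbol's bit-cost is frequency × depth; summing gives 300 bits (equivalently 54 + 96 + 150).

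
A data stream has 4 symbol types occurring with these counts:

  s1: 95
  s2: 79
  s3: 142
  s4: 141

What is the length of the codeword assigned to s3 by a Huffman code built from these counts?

Build the tree from the bottom:
combine s2(79), s1(95) → 174
combine s4(141), s3(142) → 283
combine 174, 283 → 457
s3 sits 2 levels below the root, so its codeword is 2 bits.

2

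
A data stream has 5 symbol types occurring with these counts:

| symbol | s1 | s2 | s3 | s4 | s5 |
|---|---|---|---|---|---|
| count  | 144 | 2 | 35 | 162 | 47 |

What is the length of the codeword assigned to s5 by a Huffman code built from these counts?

Build the tree from the bottom:
s2(2) + s3(35) → 37
37 + s5(47) → 84
84 + s1(144) → 228
s4(162) + 228 → 390
s5's leaf is at depth 3, giving a 3-bit codeword.

3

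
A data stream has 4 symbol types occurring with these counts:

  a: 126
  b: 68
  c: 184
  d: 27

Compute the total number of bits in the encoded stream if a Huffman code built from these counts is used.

Build the Huffman tree bottom-up:
merge d(27) and b(68): 95
merge 95 and a(126): 221
merge c(184) and 221: 405
Each symbol's bit-cost is frequency × depth; summing gives 721 bits (equivalently 95 + 221 + 405).

721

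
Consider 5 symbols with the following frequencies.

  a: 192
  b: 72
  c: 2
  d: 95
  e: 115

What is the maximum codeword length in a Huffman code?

4

Merge the two lowest-weight nodes at each step:
combine c(2), b(72) → 74
combine 74, d(95) → 169
combine e(115), 169 → 284
combine a(192), 284 → 476
Maximum depth reached is 4.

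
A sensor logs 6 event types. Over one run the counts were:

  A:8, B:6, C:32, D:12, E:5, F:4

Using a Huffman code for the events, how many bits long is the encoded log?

146

Build the Huffman tree bottom-up:
combine F(4), E(5) → 9
combine B(6), A(8) → 14
combine 9, D(12) → 21
combine 14, 21 → 35
combine C(32), 35 → 67
Each symbol's bit-cost is frequency × depth; summing gives 146 bits (equivalently 9 + 14 + 21 + 35 + 67).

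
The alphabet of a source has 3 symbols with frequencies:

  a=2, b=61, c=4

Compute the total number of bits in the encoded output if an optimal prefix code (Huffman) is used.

Merge the two smallest weights repeatedly:
merge a(2) and c(4): 6
merge 6 and b(61): 67
Total encoded bits = sum of merged weights = 6 + 67 = 73.

73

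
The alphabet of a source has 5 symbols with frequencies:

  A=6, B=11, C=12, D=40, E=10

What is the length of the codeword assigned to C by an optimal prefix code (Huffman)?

Build the tree from the bottom:
A(6) + E(10) → 16
B(11) + C(12) → 23
16 + 23 → 39
39 + D(40) → 79
The subtree containing C is merged 3 times, so code length = 3.

3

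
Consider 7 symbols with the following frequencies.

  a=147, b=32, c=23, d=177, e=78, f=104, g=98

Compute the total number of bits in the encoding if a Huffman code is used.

Build the Huffman tree bottom-up:
merge c(23) and b(32): 55
merge 55 and e(78): 133
merge g(98) and f(104): 202
merge 133 and a(147): 280
merge d(177) and 202: 379
merge 280 and 379: 659
Total encoded bits = sum of merged weights = 55 + 133 + 202 + 280 + 379 + 659 = 1708.

1708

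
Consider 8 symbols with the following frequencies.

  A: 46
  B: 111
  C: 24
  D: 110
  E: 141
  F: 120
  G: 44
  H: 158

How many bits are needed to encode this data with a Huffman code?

2145

Build the Huffman tree bottom-up:
merge C(24) and G(44): 68
merge A(46) and 68: 114
merge D(110) and B(111): 221
merge 114 and F(120): 234
merge E(141) and H(158): 299
merge 221 and 234: 455
merge 299 and 455: 754
Each symbol's bit-cost is frequency × depth; summing gives 2145 bits (equivalently 68 + 114 + 221 + 234 + 299 + 455 + 754).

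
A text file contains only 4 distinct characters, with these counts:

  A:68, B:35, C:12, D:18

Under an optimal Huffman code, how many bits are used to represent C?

3

Repeatedly merge the two smallest:
C(12) + D(18) → 30
30 + B(35) → 65
65 + A(68) → 133
C's leaf is at depth 3, giving a 3-bit codeword.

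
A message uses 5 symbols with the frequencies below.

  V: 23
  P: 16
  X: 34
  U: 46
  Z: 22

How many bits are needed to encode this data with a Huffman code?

Build the Huffman tree bottom-up:
merge P(16) and Z(22): 38
merge V(23) and X(34): 57
merge 38 and U(46): 84
merge 57 and 84: 141
Each symbol's bit-cost is frequency × depth; summing gives 320 bits (equivalently 38 + 57 + 84 + 141).

320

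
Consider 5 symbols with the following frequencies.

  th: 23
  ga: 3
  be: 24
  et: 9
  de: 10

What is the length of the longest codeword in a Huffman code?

Merge the two lowest-weight nodes at each step:
merge ga(3) and et(9): 12
merge de(10) and 12: 22
merge 22 and th(23): 45
merge be(24) and 45: 69
The rarest symbols sit at the bottom; the longest codeword is 4 bits.

4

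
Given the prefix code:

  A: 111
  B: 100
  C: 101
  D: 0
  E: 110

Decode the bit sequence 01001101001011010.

Read left to right; each codeword is recognised as soon as it completes (prefix code):
  0→D | 100→B | 110→E | 100→B | 101→C | 101→C | 0→D
Decoded message: DBEBCCD

DBEBCCD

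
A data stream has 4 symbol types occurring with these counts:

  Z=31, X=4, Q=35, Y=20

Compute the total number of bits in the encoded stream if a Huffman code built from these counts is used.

Greedily combine the two least-frequent nodes:
combine X(4), Y(20) → 24
combine 24, Z(31) → 55
combine Q(35), 55 → 90
Each symbol's bit-cost is frequency × depth; summing gives 169 bits (equivalently 24 + 55 + 90).

169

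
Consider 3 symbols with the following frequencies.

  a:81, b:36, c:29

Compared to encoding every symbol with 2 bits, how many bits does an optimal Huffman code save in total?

Fixed-length: 2 bits × 146 symbols = 292 bits.
Huffman merges:
merge c(29) and b(36): 65
merge 65 and a(81): 146
Huffman total = 65 + 146 = 211 bits.
Saving = 292 − 211 = 81 bits.

81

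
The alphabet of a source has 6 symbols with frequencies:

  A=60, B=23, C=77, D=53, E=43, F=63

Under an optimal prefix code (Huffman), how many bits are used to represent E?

3

Repeatedly merge the two smallest:
combine B(23), E(43) → 66
combine D(53), A(60) → 113
combine F(63), 66 → 129
combine C(77), 113 → 190
combine 129, 190 → 319
E's leaf is at depth 3, giving a 3-bit codeword.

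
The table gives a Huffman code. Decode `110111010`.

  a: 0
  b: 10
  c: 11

cacbb

Read left to right; each codeword is recognised as soon as it completes (prefix code):
  11→c | 0→a | 11→c | 10→b | 10→b
Decoded message: cacbb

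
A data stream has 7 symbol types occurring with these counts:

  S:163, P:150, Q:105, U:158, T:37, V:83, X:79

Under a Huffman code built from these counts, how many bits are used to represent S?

2

Huffman merges, smallest pair first:
merge T(37) and X(79): 116
merge V(83) and Q(105): 188
merge 116 and P(150): 266
merge U(158) and S(163): 321
merge 188 and 266: 454
merge 321 and 454: 775
The subtree containing S is merged 2 times, so code length = 2.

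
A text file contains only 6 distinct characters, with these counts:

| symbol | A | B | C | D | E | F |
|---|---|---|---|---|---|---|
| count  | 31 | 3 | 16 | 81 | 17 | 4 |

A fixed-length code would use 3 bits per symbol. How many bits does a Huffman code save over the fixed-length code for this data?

Fixed-length: 3 bits × 152 symbols = 456 bits.
Huffman merges:
merge B(3) and F(4): 7
merge 7 and C(16): 23
merge E(17) and 23: 40
merge A(31) and 40: 71
merge 71 and D(81): 152
Huffman total = 7 + 23 + 40 + 71 + 152 = 293 bits.
Saving = 456 − 293 = 163 bits.

163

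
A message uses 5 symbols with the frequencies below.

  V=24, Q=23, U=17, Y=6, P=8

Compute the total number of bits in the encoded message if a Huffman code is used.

170

Build the Huffman tree bottom-up:
Y(6) + P(8) → 14
14 + U(17) → 31
Q(23) + V(24) → 47
31 + 47 → 78
Each symbol's bit-cost is frequency × depth; summing gives 170 bits (equivalently 14 + 31 + 47 + 78).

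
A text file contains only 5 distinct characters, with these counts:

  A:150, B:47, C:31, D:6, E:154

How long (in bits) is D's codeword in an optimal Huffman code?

Build the tree from the bottom:
D(6) + C(31) → 37
37 + B(47) → 84
84 + A(150) → 234
E(154) + 234 → 388
D's leaf is at depth 4, giving a 4-bit codeword.

4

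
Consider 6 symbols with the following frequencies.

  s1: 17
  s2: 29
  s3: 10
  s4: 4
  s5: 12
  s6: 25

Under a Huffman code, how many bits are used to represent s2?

Huffman merges, smallest pair first:
merge s4(4) and s3(10): 14
merge s5(12) and 14: 26
merge s1(17) and s6(25): 42
merge 26 and s2(29): 55
merge 42 and 55: 97
s2 sits 2 levels below the root, so its codeword is 2 bits.

2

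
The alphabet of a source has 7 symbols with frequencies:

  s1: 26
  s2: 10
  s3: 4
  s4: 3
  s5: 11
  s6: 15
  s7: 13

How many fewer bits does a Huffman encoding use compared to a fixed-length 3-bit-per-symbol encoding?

34

Fixed-length: 3 bits × 82 symbols = 246 bits.
Huffman merges:
combine s4(3), s3(4) → 7
combine 7, s2(10) → 17
combine s5(11), s7(13) → 24
combine s6(15), 17 → 32
combine 24, s1(26) → 50
combine 32, 50 → 82
Huffman total = 7 + 17 + 24 + 32 + 50 + 82 = 212 bits.
Saving = 246 − 212 = 34 bits.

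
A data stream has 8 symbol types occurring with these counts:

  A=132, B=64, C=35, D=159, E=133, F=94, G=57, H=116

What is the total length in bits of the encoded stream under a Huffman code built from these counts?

2303

Build the Huffman tree bottom-up:
merge C(35) and G(57): 92
merge B(64) and 92: 156
merge F(94) and H(116): 210
merge A(132) and E(133): 265
merge 156 and D(159): 315
merge 210 and 265: 475
merge 315 and 475: 790
Each symbol's bit-cost is frequency × depth; summing gives 2303 bits (equivalently 92 + 156 + 210 + 265 + 315 + 475 + 790).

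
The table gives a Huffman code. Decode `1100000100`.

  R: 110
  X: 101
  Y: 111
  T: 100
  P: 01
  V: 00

RVVT

Read left to right; each codeword is recognised as soon as it completes (prefix code):
  110→R | 00→V | 00→V | 100→T
Decoded message: RVVT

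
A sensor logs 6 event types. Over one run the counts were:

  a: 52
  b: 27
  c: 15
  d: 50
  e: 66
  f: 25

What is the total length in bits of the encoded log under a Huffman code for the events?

577

Greedily combine the two least-frequent nodes:
combine c(15), f(25) → 40
combine b(27), 40 → 67
combine d(50), a(52) → 102
combine e(66), 67 → 133
combine 102, 133 → 235
The encoded length is the sum of every internal node's weight: 40 + 67 + 102 + 133 + 235 = 577 bits.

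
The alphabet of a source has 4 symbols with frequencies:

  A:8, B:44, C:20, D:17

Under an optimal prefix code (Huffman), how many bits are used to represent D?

Huffman merges, smallest pair first:
combine A(8), D(17) → 25
combine C(20), 25 → 45
combine B(44), 45 → 89
D sits 3 levels below the root, so its codeword is 3 bits.

3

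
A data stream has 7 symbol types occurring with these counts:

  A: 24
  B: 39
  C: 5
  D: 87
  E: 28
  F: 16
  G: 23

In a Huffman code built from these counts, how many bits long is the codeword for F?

Build the tree from the bottom:
combine C(5), F(16) → 21
combine 21, G(23) → 44
combine A(24), E(28) → 52
combine B(39), 44 → 83
combine 52, 83 → 135
combine D(87), 135 → 222
F's leaf is at depth 5, giving a 5-bit codeword.

5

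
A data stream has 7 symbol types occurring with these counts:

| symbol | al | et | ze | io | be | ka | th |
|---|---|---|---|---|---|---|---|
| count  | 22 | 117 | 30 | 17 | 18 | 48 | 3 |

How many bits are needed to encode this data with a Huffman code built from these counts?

589

Build the Huffman tree bottom-up:
th(3) + io(17) → 20
be(18) + 20 → 38
al(22) + ze(30) → 52
38 + ka(48) → 86
52 + 86 → 138
et(117) + 138 → 255
The encoded length is the sum of every internal node's weight: 20 + 38 + 52 + 86 + 138 + 255 = 589 bits.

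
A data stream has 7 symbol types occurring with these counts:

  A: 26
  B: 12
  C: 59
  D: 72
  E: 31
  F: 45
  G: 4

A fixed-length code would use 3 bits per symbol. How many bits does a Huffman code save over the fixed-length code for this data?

118

Fixed-length: 3 bits × 249 symbols = 747 bits.
Huffman merges:
G(4) + B(12) → 16
16 + A(26) → 42
E(31) + 42 → 73
F(45) + C(59) → 104
D(72) + 73 → 145
104 + 145 → 249
Huffman total = 16 + 42 + 73 + 104 + 145 + 249 = 629 bits.
Saving = 747 − 629 = 118 bits.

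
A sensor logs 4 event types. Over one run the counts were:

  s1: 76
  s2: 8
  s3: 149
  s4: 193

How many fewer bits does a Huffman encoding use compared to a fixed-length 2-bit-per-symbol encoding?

Fixed-length: 2 bits × 426 symbols = 852 bits.
Huffman merges:
merge s2(8) and s1(76): 84
merge 84 and s3(149): 233
merge s4(193) and 233: 426
Huffman total = 84 + 233 + 426 = 743 bits.
Saving = 852 − 743 = 109 bits.

109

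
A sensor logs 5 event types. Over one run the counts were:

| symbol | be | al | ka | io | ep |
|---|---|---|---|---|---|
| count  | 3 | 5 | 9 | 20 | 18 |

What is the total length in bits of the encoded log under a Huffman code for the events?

Merge the two smallest weights repeatedly:
merge be(3) and al(5): 8
merge 8 and ka(9): 17
merge 17 and ep(18): 35
merge io(20) and 35: 55
The encoded length is the sum of every internal node's weight: 8 + 17 + 35 + 55 = 115 bits.

115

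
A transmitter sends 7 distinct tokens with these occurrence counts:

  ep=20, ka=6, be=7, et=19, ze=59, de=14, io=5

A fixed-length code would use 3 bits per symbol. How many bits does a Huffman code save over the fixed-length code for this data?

Fixed-length: 3 bits × 130 symbols = 390 bits.
Huffman merges:
io(5) + ka(6) → 11
be(7) + 11 → 18
de(14) + 18 → 32
et(19) + ep(20) → 39
32 + 39 → 71
ze(59) + 71 → 130
Huffman total = 11 + 18 + 32 + 39 + 71 + 130 = 301 bits.
Saving = 390 − 301 = 89 bits.

89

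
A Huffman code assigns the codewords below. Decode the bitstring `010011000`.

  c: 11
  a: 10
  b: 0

babcbbb

Read left to right; each codeword is recognised as soon as it completes (prefix code):
  0→b | 10→a | 0→b | 11→c | 0→b | 0→b | 0→b
Decoded message: babcbbb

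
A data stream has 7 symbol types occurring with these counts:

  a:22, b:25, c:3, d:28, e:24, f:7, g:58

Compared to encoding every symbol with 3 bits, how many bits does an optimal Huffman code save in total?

76

Fixed-length: 3 bits × 167 symbols = 501 bits.
Huffman merges:
merge c(3) and f(7): 10
merge 10 and a(22): 32
merge e(24) and b(25): 49
merge d(28) and 32: 60
merge 49 and g(58): 107
merge 60 and 107: 167
Huffman total = 10 + 32 + 49 + 60 + 107 + 167 = 425 bits.
Saving = 501 − 425 = 76 bits.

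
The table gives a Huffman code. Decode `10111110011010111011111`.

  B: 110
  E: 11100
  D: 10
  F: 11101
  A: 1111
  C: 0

Read left to right; each codeword is recognised as soon as it completes (prefix code):
  10→D | 1111→A | 10→D | 0→C | 110→B | 10→D | 11101→F | 1111→A
Decoded message: DADCBDFA

DADCBDFA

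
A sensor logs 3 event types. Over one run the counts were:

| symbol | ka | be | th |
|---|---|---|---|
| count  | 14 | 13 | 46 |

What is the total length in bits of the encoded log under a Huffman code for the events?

100

Build the Huffman tree bottom-up:
merge be(13) and ka(14): 27
merge 27 and th(46): 73
Each symbol's bit-cost is frequency × depth; summing gives 100 bits (equivalently 27 + 73).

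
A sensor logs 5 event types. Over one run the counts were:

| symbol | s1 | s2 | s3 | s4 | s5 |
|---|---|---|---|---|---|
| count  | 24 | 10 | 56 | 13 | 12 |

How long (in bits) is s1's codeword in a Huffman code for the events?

Build the tree from the bottom:
s2(10) + s5(12) → 22
s4(13) + 22 → 35
s1(24) + 35 → 59
s3(56) + 59 → 115
The subtree containing s1 is merged 2 times, so code length = 2.

2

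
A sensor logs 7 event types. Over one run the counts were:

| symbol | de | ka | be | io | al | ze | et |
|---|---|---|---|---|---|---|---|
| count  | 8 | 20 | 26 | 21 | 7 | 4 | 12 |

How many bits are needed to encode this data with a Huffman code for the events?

257

Greedily combine the two least-frequent nodes:
combine ze(4), al(7) → 11
combine de(8), 11 → 19
combine et(12), 19 → 31
combine ka(20), io(21) → 41
combine be(26), 31 → 57
combine 41, 57 → 98
Total encoded bits = sum of merged weights = 11 + 19 + 31 + 41 + 57 + 98 = 257.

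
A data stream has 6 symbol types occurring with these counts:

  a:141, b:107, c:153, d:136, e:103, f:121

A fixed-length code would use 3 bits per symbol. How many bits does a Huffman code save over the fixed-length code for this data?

Fixed-length: 3 bits × 761 symbols = 2283 bits.
Huffman merges:
combine e(103), b(107) → 210
combine f(121), d(136) → 257
combine a(141), c(153) → 294
combine 210, 257 → 467
combine 294, 467 → 761
Huffman total = 210 + 257 + 294 + 467 + 761 = 1989 bits.
Saving = 2283 − 1989 = 294 bits.

294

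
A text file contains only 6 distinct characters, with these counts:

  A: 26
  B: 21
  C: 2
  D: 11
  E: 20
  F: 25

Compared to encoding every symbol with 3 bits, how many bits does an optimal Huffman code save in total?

59

Fixed-length: 3 bits × 105 symbols = 315 bits.
Huffman merges:
combine C(2), D(11) → 13
combine 13, E(20) → 33
combine B(21), F(25) → 46
combine A(26), 33 → 59
combine 46, 59 → 105
Huffman total = 13 + 33 + 46 + 59 + 105 = 256 bits.
Saving = 315 − 256 = 59 bits.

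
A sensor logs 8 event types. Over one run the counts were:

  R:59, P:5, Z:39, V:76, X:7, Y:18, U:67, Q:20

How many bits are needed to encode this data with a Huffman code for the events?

763

Greedily combine the two least-frequent nodes:
merge P(5) and X(7): 12
merge 12 and Y(18): 30
merge Q(20) and 30: 50
merge Z(39) and 50: 89
merge R(59) and U(67): 126
merge V(76) and 89: 165
merge 126 and 165: 291
Total encoded bits = sum of merged weights = 12 + 30 + 50 + 89 + 126 + 165 + 291 = 763.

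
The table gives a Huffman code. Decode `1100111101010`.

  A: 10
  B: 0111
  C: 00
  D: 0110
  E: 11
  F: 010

ECEEFA

Read left to right; each codeword is recognised as soon as it completes (prefix code):
  11→E | 00→C | 11→E | 11→E | 010→F | 10→A
Decoded message: ECEEFA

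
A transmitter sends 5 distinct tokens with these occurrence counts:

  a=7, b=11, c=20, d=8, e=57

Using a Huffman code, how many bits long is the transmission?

190

Greedily combine the two least-frequent nodes:
merge a(7) and d(8): 15
merge b(11) and 15: 26
merge c(20) and 26: 46
merge 46 and e(57): 103
The encoded length is the sum of every internal node's weight: 15 + 26 + 46 + 103 = 190 bits.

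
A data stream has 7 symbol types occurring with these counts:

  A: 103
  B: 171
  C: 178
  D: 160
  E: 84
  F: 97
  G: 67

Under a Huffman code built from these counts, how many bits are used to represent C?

Repeatedly merge the two smallest:
G(67) + E(84) → 151
F(97) + A(103) → 200
151 + D(160) → 311
B(171) + C(178) → 349
200 + 311 → 511
349 + 511 → 860
C's leaf is at depth 2, giving a 2-bit codeword.

2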